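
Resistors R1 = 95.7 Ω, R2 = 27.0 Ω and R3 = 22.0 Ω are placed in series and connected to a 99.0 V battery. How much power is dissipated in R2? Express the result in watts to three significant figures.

Every series element carries the same I. Get I from the total resistance, then P = I² × R2.
R_total = 95.7 + 27.0 + 22.0 = 144.7 Ω
I = V / R_total = 99.0 / 144.7 = 0.6842 A
P_R2 = I² × R2 = (0.6842)² × 27.0 = 12.64 W

12.6 W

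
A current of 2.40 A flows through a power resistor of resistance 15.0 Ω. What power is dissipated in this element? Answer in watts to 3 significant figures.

86.4 W

Knowing I and R, the power is just I²R — no need to find V first.
P = (2.400 A)² × 15.0 Ω = 86.40 W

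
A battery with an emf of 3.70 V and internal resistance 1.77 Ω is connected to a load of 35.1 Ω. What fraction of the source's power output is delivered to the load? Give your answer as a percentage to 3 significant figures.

η = P_load/(P_load+P_int) = I²R/(I²R+I²r) = R/(R+r) — the I² cancels for series elements.
η = R / (R + r) = 35.1 / (35.1 + 1.77) = 0.9520

95.2 %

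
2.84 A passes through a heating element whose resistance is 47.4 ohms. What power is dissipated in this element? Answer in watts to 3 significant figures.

382 W

Current and resistance are given, so P = I²R is the direct form.
P = (2.840 A)² × 47.4 Ω = 382.3 W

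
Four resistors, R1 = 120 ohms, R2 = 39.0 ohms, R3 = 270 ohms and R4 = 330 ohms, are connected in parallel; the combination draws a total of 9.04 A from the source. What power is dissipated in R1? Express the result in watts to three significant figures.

411 W

The branches share the same voltage, but only the total current is given — find V from the equivalent resistance first.
1/R_eq = 1/120 + 1/39.0 + 1/270 + 1/330 ⇒ R_eq = 24.56 Ω
V = I_total × R_eq = 9.040 × 24.56 = 222.1 V
P_R1 = V² / R1 = (222.1)² / 120 = 410.9 W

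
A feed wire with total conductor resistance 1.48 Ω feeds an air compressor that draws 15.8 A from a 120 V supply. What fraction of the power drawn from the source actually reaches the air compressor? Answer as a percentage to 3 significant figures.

80.5 %

The feed wire carries the full 15.8 A.
P_line = I² R_line = (15.80)² × 1.48 = 369.5 W
P_source = V I = 120 × 15.80 = 1896 W; P_load = 1527 W
η = P_load / P_source = 1527 / 1896 = 0.8051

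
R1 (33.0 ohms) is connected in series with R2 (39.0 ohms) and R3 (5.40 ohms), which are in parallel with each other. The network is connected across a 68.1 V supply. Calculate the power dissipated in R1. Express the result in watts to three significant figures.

107 W

Collapse R2‖R3 to a single equivalent, reducing the network to two series elements.
R_p = (39.0×5.40)/(39.0+5.40) = 4.743 Ω
R_total = 33.0 + 4.743 = 37.74 Ω
I = V / R_total = 68.1 / 37.74 = 1.804 A
R1 carries the full series current, so P = I²R.
P_R1 = (1.804)² × 33.0 = 107.4 W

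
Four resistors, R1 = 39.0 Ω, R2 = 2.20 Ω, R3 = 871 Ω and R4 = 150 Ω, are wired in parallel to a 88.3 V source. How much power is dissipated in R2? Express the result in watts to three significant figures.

3540 W

R2 sits directly across the source, so P = V²/R with V = 88.3 V.
P_R2 = V² / R2 = (88.3)² / 2.20 Ω = 3544 W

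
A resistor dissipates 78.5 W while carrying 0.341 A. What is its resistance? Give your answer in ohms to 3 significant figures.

675 Ω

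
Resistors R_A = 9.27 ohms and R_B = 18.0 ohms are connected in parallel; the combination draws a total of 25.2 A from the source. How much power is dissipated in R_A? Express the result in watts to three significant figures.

2560 W

Parallel branches share V, not I — compute V via R_eq, then use V²/R for the target branch.
1/R_eq = 1/9.27 + 1/18.0 ⇒ R_eq = 6.119 Ω
V = I_total × R_eq = 25.20 × 6.119 = 154.2 V
P_R_A = V² / R_A = (154.2)² / 9.27 = 2565 W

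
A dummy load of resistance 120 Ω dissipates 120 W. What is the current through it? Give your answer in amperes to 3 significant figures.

1.00 A

Inverting the appropriate power form: I = √(P / R).
I = √(120 / 120) = 1.000 A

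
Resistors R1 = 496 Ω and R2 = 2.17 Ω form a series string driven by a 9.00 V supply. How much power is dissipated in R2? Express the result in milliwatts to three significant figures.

0.708 mW

Every series element carries the same I. Get I from the total resistance, then P = I² × R2.
R_total = 496 + 2.17 = 498.2 Ω
I = V / R_total = 9.00 / 498.2 = 0.01807 A
P_R2 = I² × R2 = (0.01807)² × 2.17 = 0.0007083 W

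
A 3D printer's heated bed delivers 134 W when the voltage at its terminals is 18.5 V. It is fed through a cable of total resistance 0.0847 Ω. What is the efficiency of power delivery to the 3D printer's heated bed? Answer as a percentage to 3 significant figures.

I = P / V = 134 / 18.5 = 7.243 A through the cable.
P_line = I² R_line = (7.243)² × 0.0847 = 4.444 W
P_source = P_load + P_line = 134.0 + 4.444 = 138.4 W
η = P_load / P_source = 134.0 / 138.4 = 0.9679

96.8 %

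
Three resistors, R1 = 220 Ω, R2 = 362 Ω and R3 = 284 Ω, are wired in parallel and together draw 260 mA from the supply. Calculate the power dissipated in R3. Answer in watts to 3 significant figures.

Only the total current is stated, so first find the parallel equivalent to get the voltage across the combination.
1/R_eq = 1/220 + 1/362 + 1/284 ⇒ R_eq = 92.34 Ω
V = I_total × R_eq = 0.2600 × 92.34 = 24.01 V
P_R3 = V² / R3 = (24.01)² / 284 = 2.030 W

2.03 W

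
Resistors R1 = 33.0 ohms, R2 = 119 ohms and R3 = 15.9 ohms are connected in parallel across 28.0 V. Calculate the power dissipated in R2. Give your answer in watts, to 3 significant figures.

6.59 W

Every branch has 28.0 V across it, so for R2 the power is simply V²/R.
P_R2 = V² / R2 = (28.0)² / 119 Ω = 6.588 W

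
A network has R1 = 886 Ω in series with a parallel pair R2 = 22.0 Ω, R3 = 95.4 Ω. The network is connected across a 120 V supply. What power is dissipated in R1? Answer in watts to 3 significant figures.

15.6 W

Replace R2 and R3 with their parallel equivalent so the circuit becomes R1 in series with R_p.
R_p = (22.0×95.4)/(22.0+95.4) = 17.88 Ω
R_total = 886 + 17.88 = 903.9 Ω
I = V / R_total = 120 / 903.9 = 0.1328 A
R1 carries the full series current, so P = I²R.
P_R1 = (0.1328)² × 886 = 15.62 W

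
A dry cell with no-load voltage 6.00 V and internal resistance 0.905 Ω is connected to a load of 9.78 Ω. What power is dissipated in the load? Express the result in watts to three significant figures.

3.08 W

Find the circuit current first, then P = I²R for the load (series elements share I).
I = ε / (r + R) = 6.00 / (0.905 + 9.78) = 0.5615 A
P_load = I² R = (0.5615)² × 9.78 = 3.084 W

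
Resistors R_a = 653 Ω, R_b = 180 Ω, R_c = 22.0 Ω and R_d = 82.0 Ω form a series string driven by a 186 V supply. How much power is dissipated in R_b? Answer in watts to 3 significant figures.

7.09 W

In a series string the same current flows through every resistor — find that current, then P = I²R for the one we want.
R_total = 653 + 180 + 22.0 + 82.0 = 937.0 Ω
I = V / R_total = 186 / 937.0 = 0.1985 A
P_R_b = I² × R_b = (0.1985)² × 180 = 7.093 W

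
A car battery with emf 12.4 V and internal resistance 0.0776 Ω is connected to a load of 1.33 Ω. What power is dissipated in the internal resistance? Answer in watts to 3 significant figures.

The source's internal resistance is just another series element carrying I; its dissipation is I²r.
I = ε / (r + R) = 12.4 / (0.0776 + 1.33) = 8.809 A
P_int = I² r = (8.809)² × 0.0776 = 6.022 W

6.02 W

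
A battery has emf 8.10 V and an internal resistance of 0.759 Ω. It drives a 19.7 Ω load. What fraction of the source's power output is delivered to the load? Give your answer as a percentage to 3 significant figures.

Both r and R carry the same current, so the power split is just the resistance split: η = R/(R+r).
η = R / (R + r) = 19.7 / (19.7 + 0.759) = 0.9629

96.3 %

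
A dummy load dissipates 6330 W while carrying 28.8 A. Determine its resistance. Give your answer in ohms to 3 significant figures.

7.63 Ω

Rearranging the power relation for the two known quantities gives R = P / I².
R = 6330 / (28.80)² = 7.632 Ω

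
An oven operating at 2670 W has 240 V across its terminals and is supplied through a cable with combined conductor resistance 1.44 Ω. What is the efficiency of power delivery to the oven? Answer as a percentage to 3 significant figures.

93.7 %

I = P / V = 2670 / 240 = 11.12 A through the cable.
P_line = I² R_line = (11.12)² × 1.44 = 178.2 W
P_source = P_load + P_line = 2670 + 178.2 = 2848 W
η = P_load / P_source = 2670 / 2848 = 0.9374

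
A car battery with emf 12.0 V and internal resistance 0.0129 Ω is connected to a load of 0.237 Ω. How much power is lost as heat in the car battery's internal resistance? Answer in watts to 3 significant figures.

29.7 W

r is in series with the load, so it carries the full circuit current — the loss in it is I²r.
I = ε / (r + R) = 12.0 / (0.0129 + 0.237) = 48.02 A
P_int = I² r = (48.02)² × 0.0129 = 29.75 W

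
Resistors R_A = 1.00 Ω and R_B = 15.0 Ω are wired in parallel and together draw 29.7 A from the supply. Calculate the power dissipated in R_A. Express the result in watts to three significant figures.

775 W

We need the common branch voltage; get it from I_total × R_eq, then P = V²/R for the branch.
1/R_eq = 1/1.00 + 1/15.0 ⇒ R_eq = 0.9375 Ω
V = I_total × R_eq = 29.70 × 0.9375 = 27.84 V
P_R_A = V² / R_A = (27.84)² / 1.00 = 775.3 W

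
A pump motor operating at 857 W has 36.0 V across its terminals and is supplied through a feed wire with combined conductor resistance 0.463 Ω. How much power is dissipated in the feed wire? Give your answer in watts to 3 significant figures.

Only the current and the line resistance are needed for the I²R loss.
I = P / V = 857 / 36.0 = 23.81 A through the feed wire.
P_line = I² R_line = (23.81)² × 0.463 = 262.4 W

262 W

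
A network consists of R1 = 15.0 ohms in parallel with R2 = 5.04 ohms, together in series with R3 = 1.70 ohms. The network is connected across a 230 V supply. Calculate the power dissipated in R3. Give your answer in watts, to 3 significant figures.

3000 W

Reduce the parallel combination to a single R_p; the circuit then becomes R_p in series with the remaining resistor.
R_p = (15.0×5.04)/(15.0+5.04) = 3.772 Ω
R_total = R_p + 1.70 = 3.772 + 1.70 = 5.472 Ω
I = V / R_total = 230 / 5.472 = 42.03 A
All the supply current flows through R3; use P = I²R3.
P_R3 = (42.03)² × 1.70 = 3003 W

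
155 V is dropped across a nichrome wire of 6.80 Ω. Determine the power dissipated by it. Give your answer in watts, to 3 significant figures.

3530 W

We know the drop across the element and its resistance — P = V²/R, one step.
P = (155 V)² / 6.80 Ω = 3533 W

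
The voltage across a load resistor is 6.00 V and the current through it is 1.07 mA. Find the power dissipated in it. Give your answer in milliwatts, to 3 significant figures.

6.42 mW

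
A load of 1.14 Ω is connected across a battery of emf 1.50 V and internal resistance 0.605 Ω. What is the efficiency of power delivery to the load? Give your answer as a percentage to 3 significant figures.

η = P_load/(P_load+P_int) = I²R/(I²R+I²r) = R/(R+r) — the I² cancels for series elements.
η = R / (R + r) = 1.14 / (1.14 + 0.605) = 0.6533

65.3 %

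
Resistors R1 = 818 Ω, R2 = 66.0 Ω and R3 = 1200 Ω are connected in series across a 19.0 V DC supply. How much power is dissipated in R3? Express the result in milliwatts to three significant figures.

99.7 mW

Every series element carries the same I. Get I from the total resistance, then P = I² × R3.
R_total = 818 + 66.0 + 1200 = 2084 Ω
I = V / R_total = 19.0 / 2084 = 0.009117 A
P_R3 = I² × R3 = (0.009117)² × 1200 = 0.09975 W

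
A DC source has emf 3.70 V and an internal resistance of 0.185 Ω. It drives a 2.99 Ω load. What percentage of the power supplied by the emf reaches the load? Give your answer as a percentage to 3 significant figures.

The source delivers εI, of which I²R reaches the load and I²r is lost; since I is common, η = R/(R+r).
η = R / (R + r) = 2.99 / (2.99 + 0.185) = 0.9417

94.2 %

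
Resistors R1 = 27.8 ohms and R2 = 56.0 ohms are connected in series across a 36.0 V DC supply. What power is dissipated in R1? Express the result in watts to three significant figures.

5.13 W

In a series string the same current flows through every resistor — find that current, then P = I²R for the one we want.
R_total = 27.8 + 56.0 = 83.80 Ω
I = V / R_total = 36.0 / 83.80 = 0.4296 A
P_R1 = I² × R1 = (0.4296)² × 27.8 = 5.131 W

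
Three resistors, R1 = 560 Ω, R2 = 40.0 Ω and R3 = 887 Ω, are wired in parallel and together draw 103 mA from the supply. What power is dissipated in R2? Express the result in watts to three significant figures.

0.340 W

Parallel branches share V, not I — compute V via R_eq, then use V²/R for the target branch.
1/R_eq = 1/560 + 1/40.0 + 1/887 ⇒ R_eq = 35.83 Ω
V = I_total × R_eq = 0.1030 × 35.83 = 3.690 V
P_R2 = V² / R2 = (3.690)² / 40.0 = 0.3404 W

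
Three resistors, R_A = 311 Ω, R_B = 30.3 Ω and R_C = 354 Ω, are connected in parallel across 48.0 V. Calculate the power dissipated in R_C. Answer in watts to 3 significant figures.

Every branch has 48.0 V across it, so for R_C the power is simply V²/R.
P_R_C = V² / R_C = (48.0)² / 354 Ω = 6.508 W

6.51 W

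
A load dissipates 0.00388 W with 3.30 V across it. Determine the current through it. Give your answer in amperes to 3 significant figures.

0.00118 A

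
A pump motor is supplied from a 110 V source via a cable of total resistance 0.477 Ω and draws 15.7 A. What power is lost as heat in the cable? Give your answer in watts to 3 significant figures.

118 W

Only the current and the line resistance are needed for the I²R loss.
The cable carries the full 15.7 A.
P_line = I² R_line = (15.70)² × 0.477 = 117.6 W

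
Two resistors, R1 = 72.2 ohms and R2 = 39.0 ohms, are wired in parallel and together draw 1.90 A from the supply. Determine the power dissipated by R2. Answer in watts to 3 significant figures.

59.4 W

We need the common branch voltage; get it from I_total × R_eq, then P = V²/R for the branch.
1/R_eq = 1/72.2 + 1/39.0 ⇒ R_eq = 25.32 Ω
V = I_total × R_eq = 1.900 × 25.32 = 48.11 V
P_R2 = V² / R2 = (48.11)² / 39.0 = 59.35 W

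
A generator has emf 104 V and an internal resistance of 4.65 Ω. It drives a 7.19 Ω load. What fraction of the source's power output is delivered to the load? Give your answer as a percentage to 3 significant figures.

η = P_load/(P_load+P_int) = I²R/(I²R+I²r) = R/(R+r) — the I² cancels for series elements.
η = R / (R + r) = 7.19 / (7.19 + 4.65) = 0.6073

60.7 %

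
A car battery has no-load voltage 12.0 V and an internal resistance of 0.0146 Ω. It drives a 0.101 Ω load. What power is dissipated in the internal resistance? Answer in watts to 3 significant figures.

The source's internal resistance is just another series element carrying I; its dissipation is I²r.
I = ε / (r + R) = 12.0 / (0.0146 + 0.101) = 103.8 A
P_int = I² r = (103.8)² × 0.0146 = 157.3 W

157 W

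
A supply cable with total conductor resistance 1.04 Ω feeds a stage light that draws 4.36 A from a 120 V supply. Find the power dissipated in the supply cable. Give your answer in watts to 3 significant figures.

19.8 W

The supply cable and load are in series, so the same current flows in both; the loss is I²R_line.
The supply cable carries the full 4.36 A.
P_line = I² R_line = (4.360)² × 1.04 = 19.77 W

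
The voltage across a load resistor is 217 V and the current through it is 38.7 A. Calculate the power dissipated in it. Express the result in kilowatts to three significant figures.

8.40 kW

V and I are known directly — P = V I, no intermediate step needed.
P = 217 V × 38.70 A = 8398 W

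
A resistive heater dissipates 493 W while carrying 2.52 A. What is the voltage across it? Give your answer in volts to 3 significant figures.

Inverting the appropriate power form: V = P / I.
V = 493 / 2.520 = 195.6 V

196 V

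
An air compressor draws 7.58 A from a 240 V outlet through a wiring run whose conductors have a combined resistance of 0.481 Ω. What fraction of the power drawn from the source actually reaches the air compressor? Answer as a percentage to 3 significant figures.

98.5 %

The wiring run carries the full 7.58 A.
P_line = I² R_line = (7.580)² × 0.481 = 27.64 W
P_source = V I = 240 × 7.580 = 1819 W; P_load = 1792 W
η = P_load / P_source = 1792 / 1819 = 0.9848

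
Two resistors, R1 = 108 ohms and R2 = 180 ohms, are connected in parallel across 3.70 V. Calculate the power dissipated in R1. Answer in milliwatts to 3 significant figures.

Every branch has 3.70 V across it, so for R1 the power is simply V²/R.
P_R1 = V² / R1 = (3.70)² / 108 Ω = 0.1268 W

127 mW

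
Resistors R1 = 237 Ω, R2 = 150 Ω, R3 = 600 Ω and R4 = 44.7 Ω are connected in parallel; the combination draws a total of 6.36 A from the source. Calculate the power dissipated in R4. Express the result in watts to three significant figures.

742 W

Parallel branches share V, not I — compute V via R_eq, then use V²/R for the target branch.
1/R_eq = 1/237 + 1/150 + 1/600 + 1/44.7 ⇒ R_eq = 28.63 Ω
V = I_total × R_eq = 6.360 × 28.63 = 182.1 V
P_R4 = V² / R4 = (182.1)² / 44.7 = 741.9 W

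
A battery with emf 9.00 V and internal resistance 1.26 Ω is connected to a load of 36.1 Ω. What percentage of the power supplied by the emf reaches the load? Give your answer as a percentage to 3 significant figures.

96.6 %

Both r and R carry the same current, so the power split is just the resistance split: η = R/(R+r).
η = R / (R + r) = 36.1 / (36.1 + 1.26) = 0.9663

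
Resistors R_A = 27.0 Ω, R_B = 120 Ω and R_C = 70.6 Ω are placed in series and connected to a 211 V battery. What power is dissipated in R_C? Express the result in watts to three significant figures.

The current is common to all series resistors; compute it, then apply P = I²R for the target.
R_total = 27.0 + 120 + 70.6 = 217.6 Ω
I = V / R_total = 211 / 217.6 = 0.9697 A
P_R_C = I² × R_C = (0.9697)² × 70.6 = 66.38 W

66.4 W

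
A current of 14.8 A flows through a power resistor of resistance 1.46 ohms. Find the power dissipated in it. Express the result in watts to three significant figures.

320 W

With I and R stated, P = I²R applies in one step.
P = (14.80 A)² × 1.46 Ω = 319.8 W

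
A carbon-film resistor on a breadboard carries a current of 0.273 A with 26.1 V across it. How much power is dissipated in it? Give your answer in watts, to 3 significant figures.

V and I are known directly — P = V I, no intermediate step needed.
P = 26.1 V × 0.2730 A = 7.125 W

7.13 W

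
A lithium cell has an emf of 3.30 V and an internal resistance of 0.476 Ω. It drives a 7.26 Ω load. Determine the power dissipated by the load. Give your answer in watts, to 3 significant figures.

Find the circuit current first, then P = I²R for the load (series elements share I).
I = ε / (r + R) = 3.30 / (0.476 + 7.26) = 0.4266 A
P_load = I² R = (0.4266)² × 7.26 = 1.321 W

1.32 W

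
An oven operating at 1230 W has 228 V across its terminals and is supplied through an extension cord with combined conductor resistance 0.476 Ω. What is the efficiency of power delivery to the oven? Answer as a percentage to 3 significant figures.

I = P / V = 1230 / 228 = 5.395 A through the extension cord.
P_line = I² R_line = (5.395)² × 0.476 = 13.85 W
P_source = P_load + P_line = 1230 + 13.85 = 1244 W
η = P_load / P_source = 1230 / 1244 = 0.9889

98.9 %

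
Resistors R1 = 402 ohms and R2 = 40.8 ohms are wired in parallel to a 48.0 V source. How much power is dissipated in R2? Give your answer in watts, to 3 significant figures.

56.5 W

R2 sits directly across the source, so P = V²/R with V = 48.0 V.
P_R2 = V² / R2 = (48.0)² / 40.8 Ω = 56.47 W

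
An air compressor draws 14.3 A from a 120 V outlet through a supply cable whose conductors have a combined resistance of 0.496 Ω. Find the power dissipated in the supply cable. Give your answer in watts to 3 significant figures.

101 W

The supply cable is a series resistance carrying the load current; its dissipation is I²R_line.
The supply cable carries the full 14.3 A.
P_line = I² R_line = (14.30)² × 0.496 = 101.4 W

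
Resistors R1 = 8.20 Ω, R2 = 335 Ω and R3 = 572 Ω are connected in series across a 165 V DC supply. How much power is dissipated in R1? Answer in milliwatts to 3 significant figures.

The current is common to all series resistors; compute it, then apply P = I²R for the target.
R_total = 8.20 + 335 + 572 = 915.2 Ω
I = V / R_total = 165 / 915.2 = 0.1803 A
P_R1 = I² × R1 = (0.1803)² × 8.20 = 0.2665 W

267 mW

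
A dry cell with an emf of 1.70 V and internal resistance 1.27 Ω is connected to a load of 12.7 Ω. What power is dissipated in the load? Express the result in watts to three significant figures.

Load and internal resistance form a series loop — compute the loop current, then the load power via I²R.
I = ε / (r + R) = 1.70 / (1.27 + 12.7) = 0.1217 A
P_load = I² R = (0.1217)² × 12.7 = 0.1881 W

0.188 W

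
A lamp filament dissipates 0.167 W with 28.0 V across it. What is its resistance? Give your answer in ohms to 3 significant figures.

Rearranging the power relation for the two known quantities gives R = V² / P.
R = (28.0)² / 0.167 = 4695 Ω

4690 Ω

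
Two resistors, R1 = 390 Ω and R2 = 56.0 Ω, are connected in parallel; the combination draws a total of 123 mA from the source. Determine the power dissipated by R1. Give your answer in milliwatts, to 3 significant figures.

93.0 mW

Only the total current is stated, so first find the parallel equivalent to get the voltage across the combination.
1/R_eq = 1/390 + 1/56.0 ⇒ R_eq = 48.97 Ω
V = I_total × R_eq = 0.1230 × 48.97 = 6.023 V
P_R1 = V² / R1 = (6.023)² / 390 = 0.09302 W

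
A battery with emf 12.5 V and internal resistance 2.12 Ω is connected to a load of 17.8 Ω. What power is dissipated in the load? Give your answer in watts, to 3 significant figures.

The internal resistance and the load are in series, so the same I flows through both; get I from ε/(r+R), then I²R for the load.
I = ε / (r + R) = 12.5 / (2.12 + 17.8) = 0.6275 A
P_load = I² R = (0.6275)² × 17.8 = 7.009 W

7.01 W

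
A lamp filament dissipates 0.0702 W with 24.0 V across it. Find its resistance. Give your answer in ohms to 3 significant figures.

8210 Ω

Rearranging the power relation for the two known quantities gives R = V² / P.
R = (24.0)² / 0.0702 = 8205 Ω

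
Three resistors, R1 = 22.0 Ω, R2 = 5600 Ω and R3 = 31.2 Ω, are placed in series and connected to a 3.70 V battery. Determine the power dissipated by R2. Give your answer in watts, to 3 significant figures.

Every series element carries the same I. Get I from the total resistance, then P = I² × R2.
R_total = 22.0 + 5600 + 31.2 = 5653 Ω
I = V / R_total = 3.70 / 5653 = 0.0006545 A
P_R2 = I² × R2 = (0.0006545)² × 5600 = 0.002399 W

0.00240 W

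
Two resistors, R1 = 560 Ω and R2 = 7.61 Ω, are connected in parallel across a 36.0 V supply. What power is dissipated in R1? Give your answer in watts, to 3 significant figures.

2.31 W

The supply voltage appears across each parallel branch — just use P = V²/R1.
P_R1 = V² / R1 = (36.0)² / 560 Ω = 2.314 W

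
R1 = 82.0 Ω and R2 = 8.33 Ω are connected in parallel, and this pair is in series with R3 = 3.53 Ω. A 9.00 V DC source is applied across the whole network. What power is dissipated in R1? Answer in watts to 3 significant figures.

0.459 W

Reduce the parallel combination to a single R_p; the circuit then becomes R_p in series with the remaining resistor.
R_p = (82.0×8.33)/(82.0+8.33) = 7.562 Ω
R_total = R_p + 3.53 = 7.562 + 3.53 = 11.09 Ω
I = V / R_total = 9.00 / 11.09 = 0.8114 A
Voltage across the parallel pair: V_p = I × R_p = 0.8114 × 7.562 = 6.136 V
R1 sits across V_p; its power is V_p²/R.
P_R1 = (6.136)² / 82.0 = 0.4591 W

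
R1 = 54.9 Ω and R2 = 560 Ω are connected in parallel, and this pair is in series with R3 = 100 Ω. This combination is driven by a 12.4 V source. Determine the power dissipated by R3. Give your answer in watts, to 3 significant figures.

Reduce the parallel combination to a single R_p; the circuit then becomes R_p in series with the remaining resistor.
R_p = (54.9×560)/(54.9+560) = 50.00 Ω
R_total = R_p + 100 = 50.00 + 100 = 150.0 Ω
I = V / R_total = 12.4 / 150.0 = 0.08267 A
R3 is the series element, so its power is I²R.
P_R3 = (0.08267)² × 100 = 0.6834 W

0.683 W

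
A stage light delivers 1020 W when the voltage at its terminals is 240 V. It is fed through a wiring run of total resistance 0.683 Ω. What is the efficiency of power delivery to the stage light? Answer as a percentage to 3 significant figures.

98.8 %

I = P / V = 1020 / 240 = 4.250 A through the wiring run.
P_line = I² R_line = (4.250)² × 0.683 = 12.34 W
P_source = P_load + P_line = 1020 + 12.34 = 1032 W
η = P_load / P_source = 1020 / 1032 = 0.9880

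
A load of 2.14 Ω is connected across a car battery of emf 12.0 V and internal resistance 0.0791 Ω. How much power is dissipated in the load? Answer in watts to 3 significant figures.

62.6 W

The internal resistance and the load are in series, so the same I flows through both; get I from ε/(r+R), then I²R for the load.
I = ε / (r + R) = 12.0 / (0.0791 + 2.14) = 5.408 A
P_load = I² R = (5.408)² × 2.14 = 62.58 W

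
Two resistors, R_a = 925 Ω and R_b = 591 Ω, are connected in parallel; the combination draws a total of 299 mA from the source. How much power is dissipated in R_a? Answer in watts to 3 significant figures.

We need the common branch voltage; get it from I_total × R_eq, then P = V²/R for the branch.
1/R_eq = 1/925 + 1/591 ⇒ R_eq = 360.6 Ω
V = I_total × R_eq = 0.2990 × 360.6 = 107.8 V
P_R_a = V² / R_a = (107.8)² / 925 = 12.57 W

12.6 W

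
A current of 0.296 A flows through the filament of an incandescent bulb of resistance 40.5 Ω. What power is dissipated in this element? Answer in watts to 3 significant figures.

With I and R stated, P = I²R applies in one step.
P = (0.2960 A)² × 40.5 Ω = 3.548 W

3.55 W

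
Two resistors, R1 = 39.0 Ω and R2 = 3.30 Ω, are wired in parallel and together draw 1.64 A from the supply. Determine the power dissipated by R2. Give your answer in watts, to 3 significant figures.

7.54 W

The branches share the same voltage, but only the total current is given — find V from the equivalent resistance first.
1/R_eq = 1/39.0 + 1/3.30 ⇒ R_eq = 3.043 Ω
V = I_total × R_eq = 1.640 × 3.043 = 4.990 V
P_R2 = V² / R2 = (4.990)² / 3.30 = 7.545 W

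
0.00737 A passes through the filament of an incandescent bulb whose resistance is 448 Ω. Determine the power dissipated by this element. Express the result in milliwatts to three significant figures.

24.3 mW

Current and resistance are given, so P = I²R is the direct form.
P = (0.007370 A)² × 448 Ω = 0.02433 W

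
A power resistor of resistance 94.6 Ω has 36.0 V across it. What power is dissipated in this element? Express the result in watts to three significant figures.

13.7 W

With V across and R both known, P = V²/R gives the dissipation directly.
P = (36.0 V)² / 94.6 Ω = 13.70 W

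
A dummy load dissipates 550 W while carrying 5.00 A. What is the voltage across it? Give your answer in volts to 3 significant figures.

The two known quantities fix the third via V = P / I.
V = 550 / 5.000 = 110.0 V

110 V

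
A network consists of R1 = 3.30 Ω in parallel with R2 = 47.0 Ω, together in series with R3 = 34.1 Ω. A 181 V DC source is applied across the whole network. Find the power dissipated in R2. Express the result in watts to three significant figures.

4.79 W

Combine R1 and R2 into their parallel equivalent first, reducing the network to two series resistors.
R_p = (3.30×47.0)/(3.30+47.0) = 3.083 Ω
R_total = R_p + 34.1 = 3.083 + 34.1 = 37.18 Ω
I = V / R_total = 181 / 37.18 = 4.868 A
Voltage across the parallel pair: V_p = I × R_p = 4.868 × 3.083 = 15.01 V
R2 sits across V_p; its power is V_p²/R.
P_R2 = (15.01)² / 47.0 = 4.793 W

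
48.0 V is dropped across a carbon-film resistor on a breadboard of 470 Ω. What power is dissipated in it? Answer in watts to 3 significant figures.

4.90 W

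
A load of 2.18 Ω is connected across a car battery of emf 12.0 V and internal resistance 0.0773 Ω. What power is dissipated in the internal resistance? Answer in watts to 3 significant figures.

2.18 W

The internal resistance carries the same current as the load; P_int = I²r.
I = ε / (r + R) = 12.0 / (0.0773 + 2.18) = 5.316 A
P_int = I² r = (5.316)² × 0.0773 = 2.185 W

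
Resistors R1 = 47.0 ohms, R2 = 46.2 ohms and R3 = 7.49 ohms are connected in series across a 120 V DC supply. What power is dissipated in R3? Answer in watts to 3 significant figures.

10.6 W

In a series string the same current flows through every resistor — find that current, then P = I²R for the one we want.
R_total = 47.0 + 46.2 + 7.49 = 100.7 Ω
I = V / R_total = 120 / 100.7 = 1.192 A
P_R3 = I² × R3 = (1.192)² × 7.49 = 10.64 W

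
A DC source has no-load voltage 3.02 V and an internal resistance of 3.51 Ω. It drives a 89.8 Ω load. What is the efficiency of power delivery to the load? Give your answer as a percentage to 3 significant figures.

96.2 %

Both r and R carry the same current, so the power split is just the resistance split: η = R/(R+r).
η = R / (R + r) = 89.8 / (89.8 + 3.51) = 0.9624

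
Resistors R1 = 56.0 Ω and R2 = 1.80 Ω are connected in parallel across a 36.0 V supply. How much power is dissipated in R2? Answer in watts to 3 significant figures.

720 W

Every branch has 36.0 V across it, so for R2 the power is simply V²/R.
P_R2 = V² / R2 = (36.0)² / 1.80 Ω = 720.0 W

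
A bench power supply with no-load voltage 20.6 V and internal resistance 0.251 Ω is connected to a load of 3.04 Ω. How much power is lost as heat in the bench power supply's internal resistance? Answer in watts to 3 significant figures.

The internal resistance carries the same current as the load; P_int = I²r.
I = ε / (r + R) = 20.6 / (0.251 + 3.04) = 6.259 A
P_int = I² r = (6.259)² × 0.251 = 9.835 W

9.83 W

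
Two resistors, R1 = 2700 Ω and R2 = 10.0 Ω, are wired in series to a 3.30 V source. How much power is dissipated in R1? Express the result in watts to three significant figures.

0.00400 W

Series elements share the same current, so find I first, then use P = I²R.
R_total = 2700 + 10.0 = 2710 Ω
I = V / R_total = 3.30 / 2710 = 0.001218 A
P_R1 = I² × R1 = (0.001218)² × 2700 = 0.004004 W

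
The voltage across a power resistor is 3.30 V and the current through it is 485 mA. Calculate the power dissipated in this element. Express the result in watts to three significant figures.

1.60 W

V and I are known directly — P = V I, no intermediate step needed.
P = 3.30 V × 0.4850 A = 1.600 W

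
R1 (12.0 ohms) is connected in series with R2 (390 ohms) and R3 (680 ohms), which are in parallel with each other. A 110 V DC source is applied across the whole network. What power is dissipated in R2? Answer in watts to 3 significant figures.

First combine the parallel branches into one equivalent R_p, then R1 + R_p is a series pair.
R_p = (390×680)/(390+680) = 247.9 Ω
R_total = 12.0 + 247.9 = 259.9 Ω
I = V / R_total = 110 / 259.9 = 0.4233 A
Voltage across the parallel pair: V_p = I × R_p = 0.4233 × 247.9 = 104.9 V
With V_p across R2, its power is V_p²/R2.
P_R2 = (104.9)² / 390 = 28.23 W

28.2 W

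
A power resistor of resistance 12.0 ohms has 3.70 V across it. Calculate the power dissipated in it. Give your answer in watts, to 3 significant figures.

1.14 W

With V across and R both known, P = V²/R gives the dissipation directly.
P = (3.70 V)² / 12.0 Ω = 1.141 W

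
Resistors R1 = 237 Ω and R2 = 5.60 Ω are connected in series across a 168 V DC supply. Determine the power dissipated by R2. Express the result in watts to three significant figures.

Since the resistors are in series they all carry the loop current I = V/R_total; the power in any one is I²R.
R_total = 237 + 5.60 = 242.6 Ω
I = V / R_total = 168 / 242.6 = 0.6925 A
P_R2 = I² × R2 = (0.6925)² × 5.60 = 2.685 W

2.69 W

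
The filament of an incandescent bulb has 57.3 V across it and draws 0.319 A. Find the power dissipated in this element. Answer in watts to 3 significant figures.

With V and I both given, power follows immediately from P = V I.
P = 57.3 V × 0.3190 A = 18.28 W

18.3 W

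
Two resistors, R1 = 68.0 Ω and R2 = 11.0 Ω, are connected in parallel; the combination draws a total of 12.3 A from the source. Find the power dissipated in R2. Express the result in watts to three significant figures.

1230 W

The branches share the same voltage, but only the total current is given — find V from the equivalent resistance first.
1/R_eq = 1/68.0 + 1/11.0 ⇒ R_eq = 9.468 Ω
V = I_total × R_eq = 12.30 × 9.468 = 116.5 V
P_R2 = V² / R2 = (116.5)² / 11.0 = 1233 W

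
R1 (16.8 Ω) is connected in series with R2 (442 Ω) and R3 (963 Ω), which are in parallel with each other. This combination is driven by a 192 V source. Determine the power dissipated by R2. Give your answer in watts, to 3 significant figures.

74.9 W

First combine the parallel branches into one equivalent R_p, then R1 + R_p is a series pair.
R_p = (442×963)/(442+963) = 303.0 Ω
R_total = 16.8 + 303.0 = 319.8 Ω
I = V / R_total = 192 / 319.8 = 0.6005 A
Voltage across the parallel pair: V_p = I × R_p = 0.6005 × 303.0 = 181.9 V
With V_p across R2, its power is V_p²/R2.
P_R2 = (181.9)² / 442 = 74.87 W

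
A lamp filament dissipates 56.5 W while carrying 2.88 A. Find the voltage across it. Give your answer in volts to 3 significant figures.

19.6 V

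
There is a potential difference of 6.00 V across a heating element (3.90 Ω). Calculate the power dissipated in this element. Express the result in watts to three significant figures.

9.23 W

With V across and R both known, P = V²/R gives the dissipation directly.
P = (6.00 V)² / 3.90 Ω = 9.231 W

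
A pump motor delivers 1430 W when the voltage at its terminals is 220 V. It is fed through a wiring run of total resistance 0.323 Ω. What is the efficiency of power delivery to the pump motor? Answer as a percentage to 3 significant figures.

99.1 %

I = P / V = 1430 / 220 = 6.500 A through the wiring run.
P_line = I² R_line = (6.500)² × 0.323 = 13.65 W
P_source = P_load + P_line = 1430 + 13.65 = 1444 W
η = P_load / P_source = 1430 / 1444 = 0.9905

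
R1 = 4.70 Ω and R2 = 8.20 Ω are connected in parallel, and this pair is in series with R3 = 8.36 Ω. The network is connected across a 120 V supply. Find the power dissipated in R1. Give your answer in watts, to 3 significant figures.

Combine R1 and R2 into their parallel equivalent first, reducing the network to two series resistors.
R_p = (4.70×8.20)/(4.70+8.20) = 2.988 Ω
R_total = R_p + 8.36 = 2.988 + 8.36 = 11.35 Ω
I = V / R_total = 120 / 11.35 = 10.57 A
Voltage across the parallel pair: V_p = I × R_p = 10.57 × 2.988 = 31.59 V
R1 has V_p across it, so P = V_p²/R1.
P_R1 = (31.59)² / 4.70 = 212.4 W

212 W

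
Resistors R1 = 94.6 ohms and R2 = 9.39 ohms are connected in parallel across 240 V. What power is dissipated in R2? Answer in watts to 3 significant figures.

6130 W

Parallel branches share the same voltage; P = V²/R gives the branch power in one step.
P_R2 = V² / R2 = (240)² / 9.39 Ω = 6134 W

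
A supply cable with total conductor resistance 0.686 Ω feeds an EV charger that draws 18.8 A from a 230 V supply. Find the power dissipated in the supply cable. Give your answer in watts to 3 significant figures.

242 W

Line loss is just I²R for the cable — we know both I and R_line directly.
The supply cable carries the full 18.8 A.
P_line = I² R_line = (18.80)² × 0.686 = 242.5 W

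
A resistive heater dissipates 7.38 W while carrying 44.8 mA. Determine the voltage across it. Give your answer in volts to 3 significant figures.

Rearranging the power relation for the two known quantities gives V = P / I.
V = 7.38 / 0.04480 = 164.7 V

165 V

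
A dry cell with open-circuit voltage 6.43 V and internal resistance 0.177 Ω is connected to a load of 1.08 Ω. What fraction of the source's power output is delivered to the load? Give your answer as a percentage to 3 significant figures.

85.9 %

η = P_load/(P_load+P_int) = I²R/(I²R+I²r) = R/(R+r) — the I² cancels for series elements.
η = R / (R + r) = 1.08 / (1.08 + 0.177) = 0.8592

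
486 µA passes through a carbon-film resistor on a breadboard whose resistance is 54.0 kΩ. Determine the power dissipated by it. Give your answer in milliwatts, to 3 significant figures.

Knowing I and R, the power is just I²R — no need to find V first.
P = (0.0004860 A)² × 54000 Ω = 0.01275 W

12.8 mW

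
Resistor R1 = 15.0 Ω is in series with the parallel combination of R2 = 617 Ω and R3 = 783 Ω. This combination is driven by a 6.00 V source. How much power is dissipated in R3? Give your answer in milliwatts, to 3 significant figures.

First combine the parallel branches into one equivalent R_p, then R1 + R_p is a series pair.
R_p = (617×783)/(617+783) = 345.1 Ω
R_total = 15.0 + 345.1 = 360.1 Ω
I = V / R_total = 6.00 / 360.1 = 0.01666 A
Voltage across the parallel pair: V_p = I × R_p = 0.01666 × 345.1 = 5.750 V
R3 sees V_p directly, so P = V_p² / R3.
P_R3 = (5.750)² / 783 = 0.04223 W

42.2 mW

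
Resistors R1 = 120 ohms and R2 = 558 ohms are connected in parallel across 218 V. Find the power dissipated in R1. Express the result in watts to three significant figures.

396 W

R1 sits directly across the source, so P = V²/R with V = 218 V.
P_R1 = V² / R1 = (218)² / 120 Ω = 396.0 W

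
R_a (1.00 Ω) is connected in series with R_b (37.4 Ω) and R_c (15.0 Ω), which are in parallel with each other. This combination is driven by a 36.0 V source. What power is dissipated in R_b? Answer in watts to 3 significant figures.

Collapse R_b‖R_c to a single equivalent, reducing the network to two series elements.
R_p = (37.4×15.0)/(37.4+15.0) = 10.71 Ω
R_total = 1.00 + 10.71 = 11.71 Ω
I = V / R_total = 36.0 / 11.71 = 3.075 A
Voltage across the parallel pair: V_p = I × R_p = 3.075 × 10.71 = 32.92 V
R_b is across V_p, so use P = V²/R for that branch.
P_R_b = (32.92)² / 37.4 = 28.98 W

29.0 W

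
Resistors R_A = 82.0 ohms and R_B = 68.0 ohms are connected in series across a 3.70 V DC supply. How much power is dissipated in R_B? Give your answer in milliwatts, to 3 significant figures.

The current is common to all series resistors; compute it, then apply P = I²R for the target.
R_total = 82.0 + 68.0 = 150.0 Ω
I = V / R_total = 3.70 / 150.0 = 0.02467 A
P_R_B = I² × R_B = (0.02467)² × 68.0 = 0.04137 W

41.4 mW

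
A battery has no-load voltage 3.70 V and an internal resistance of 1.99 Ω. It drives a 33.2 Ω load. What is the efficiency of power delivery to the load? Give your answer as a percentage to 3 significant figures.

η = P_load/(P_load+P_int) = I²R/(I²R+I²r) = R/(R+r) — the I² cancels for series elements.
η = R / (R + r) = 33.2 / (33.2 + 1.99) = 0.9434

94.3 %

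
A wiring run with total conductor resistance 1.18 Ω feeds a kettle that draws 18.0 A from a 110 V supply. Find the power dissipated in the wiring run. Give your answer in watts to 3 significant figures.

The wiring run is a series resistance carrying the load current; its dissipation is I²R_line.
The wiring run carries the full 18.0 A.
P_line = I² R_line = (18.00)² × 1.18 = 382.3 W

382 W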